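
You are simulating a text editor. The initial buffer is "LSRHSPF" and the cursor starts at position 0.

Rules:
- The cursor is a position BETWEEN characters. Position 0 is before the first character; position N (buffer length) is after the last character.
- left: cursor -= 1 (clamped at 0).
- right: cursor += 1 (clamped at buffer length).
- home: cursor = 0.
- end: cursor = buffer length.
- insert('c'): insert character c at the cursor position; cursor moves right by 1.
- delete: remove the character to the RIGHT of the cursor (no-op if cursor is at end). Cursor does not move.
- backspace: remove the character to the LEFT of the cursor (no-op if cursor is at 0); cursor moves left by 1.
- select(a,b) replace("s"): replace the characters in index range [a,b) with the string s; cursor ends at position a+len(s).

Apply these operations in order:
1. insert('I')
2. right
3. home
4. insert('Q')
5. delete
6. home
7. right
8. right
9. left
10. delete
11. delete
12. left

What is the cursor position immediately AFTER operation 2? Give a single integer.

After op 1 (insert('I')): buf='ILSRHSPF' cursor=1
After op 2 (right): buf='ILSRHSPF' cursor=2

Answer: 2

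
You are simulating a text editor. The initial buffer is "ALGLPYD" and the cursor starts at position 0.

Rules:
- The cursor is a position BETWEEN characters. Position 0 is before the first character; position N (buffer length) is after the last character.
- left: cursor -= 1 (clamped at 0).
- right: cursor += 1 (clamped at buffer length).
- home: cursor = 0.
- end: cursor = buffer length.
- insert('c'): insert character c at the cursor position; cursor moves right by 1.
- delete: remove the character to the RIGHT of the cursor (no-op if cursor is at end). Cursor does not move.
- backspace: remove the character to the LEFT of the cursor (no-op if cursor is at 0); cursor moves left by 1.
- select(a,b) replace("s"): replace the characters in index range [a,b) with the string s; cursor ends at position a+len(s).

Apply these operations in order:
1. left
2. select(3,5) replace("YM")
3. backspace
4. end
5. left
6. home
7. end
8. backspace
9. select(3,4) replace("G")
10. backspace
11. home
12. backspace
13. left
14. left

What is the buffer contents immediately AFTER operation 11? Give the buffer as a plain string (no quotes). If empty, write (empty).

Answer: ALGY

Derivation:
After op 1 (left): buf='ALGLPYD' cursor=0
After op 2 (select(3,5) replace("YM")): buf='ALGYMYD' cursor=5
After op 3 (backspace): buf='ALGYYD' cursor=4
After op 4 (end): buf='ALGYYD' cursor=6
After op 5 (left): buf='ALGYYD' cursor=5
After op 6 (home): buf='ALGYYD' cursor=0
After op 7 (end): buf='ALGYYD' cursor=6
After op 8 (backspace): buf='ALGYY' cursor=5
After op 9 (select(3,4) replace("G")): buf='ALGGY' cursor=4
After op 10 (backspace): buf='ALGY' cursor=3
After op 11 (home): buf='ALGY' cursor=0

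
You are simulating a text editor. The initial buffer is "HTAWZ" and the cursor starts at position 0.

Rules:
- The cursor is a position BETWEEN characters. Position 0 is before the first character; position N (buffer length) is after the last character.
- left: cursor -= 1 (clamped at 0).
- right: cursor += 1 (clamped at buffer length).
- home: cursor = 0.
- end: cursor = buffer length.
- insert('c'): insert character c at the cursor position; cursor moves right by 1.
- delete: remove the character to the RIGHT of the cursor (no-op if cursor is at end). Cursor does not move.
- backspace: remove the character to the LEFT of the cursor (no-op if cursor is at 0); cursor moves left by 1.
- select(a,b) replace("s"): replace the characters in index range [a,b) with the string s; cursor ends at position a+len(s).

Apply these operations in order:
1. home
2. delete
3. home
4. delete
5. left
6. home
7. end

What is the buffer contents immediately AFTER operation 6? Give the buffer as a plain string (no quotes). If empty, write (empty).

Answer: AWZ

Derivation:
After op 1 (home): buf='HTAWZ' cursor=0
After op 2 (delete): buf='TAWZ' cursor=0
After op 3 (home): buf='TAWZ' cursor=0
After op 4 (delete): buf='AWZ' cursor=0
After op 5 (left): buf='AWZ' cursor=0
After op 6 (home): buf='AWZ' cursor=0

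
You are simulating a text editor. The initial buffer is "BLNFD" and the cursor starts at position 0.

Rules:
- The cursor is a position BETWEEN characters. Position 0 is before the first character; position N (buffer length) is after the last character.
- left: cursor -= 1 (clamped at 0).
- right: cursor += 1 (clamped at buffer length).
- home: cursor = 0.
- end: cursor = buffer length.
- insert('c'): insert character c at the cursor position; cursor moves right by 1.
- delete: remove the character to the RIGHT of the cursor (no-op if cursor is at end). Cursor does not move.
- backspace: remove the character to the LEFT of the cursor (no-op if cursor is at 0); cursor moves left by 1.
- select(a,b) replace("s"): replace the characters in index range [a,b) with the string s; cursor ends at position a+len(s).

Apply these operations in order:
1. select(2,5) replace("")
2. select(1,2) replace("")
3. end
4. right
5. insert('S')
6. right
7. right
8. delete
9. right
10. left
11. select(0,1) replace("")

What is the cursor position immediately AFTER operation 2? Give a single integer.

After op 1 (select(2,5) replace("")): buf='BL' cursor=2
After op 2 (select(1,2) replace("")): buf='B' cursor=1

Answer: 1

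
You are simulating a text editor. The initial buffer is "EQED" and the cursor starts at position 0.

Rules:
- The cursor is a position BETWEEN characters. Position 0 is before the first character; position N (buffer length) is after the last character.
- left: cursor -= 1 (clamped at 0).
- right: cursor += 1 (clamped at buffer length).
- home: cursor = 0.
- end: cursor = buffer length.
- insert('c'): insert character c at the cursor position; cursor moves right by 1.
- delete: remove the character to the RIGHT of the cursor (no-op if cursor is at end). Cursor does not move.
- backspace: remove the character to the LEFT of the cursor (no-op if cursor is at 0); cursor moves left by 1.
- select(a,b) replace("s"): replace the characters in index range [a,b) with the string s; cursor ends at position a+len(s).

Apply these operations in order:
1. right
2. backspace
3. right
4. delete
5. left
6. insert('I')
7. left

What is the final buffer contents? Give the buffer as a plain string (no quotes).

Answer: IQD

Derivation:
After op 1 (right): buf='EQED' cursor=1
After op 2 (backspace): buf='QED' cursor=0
After op 3 (right): buf='QED' cursor=1
After op 4 (delete): buf='QD' cursor=1
After op 5 (left): buf='QD' cursor=0
After op 6 (insert('I')): buf='IQD' cursor=1
After op 7 (left): buf='IQD' cursor=0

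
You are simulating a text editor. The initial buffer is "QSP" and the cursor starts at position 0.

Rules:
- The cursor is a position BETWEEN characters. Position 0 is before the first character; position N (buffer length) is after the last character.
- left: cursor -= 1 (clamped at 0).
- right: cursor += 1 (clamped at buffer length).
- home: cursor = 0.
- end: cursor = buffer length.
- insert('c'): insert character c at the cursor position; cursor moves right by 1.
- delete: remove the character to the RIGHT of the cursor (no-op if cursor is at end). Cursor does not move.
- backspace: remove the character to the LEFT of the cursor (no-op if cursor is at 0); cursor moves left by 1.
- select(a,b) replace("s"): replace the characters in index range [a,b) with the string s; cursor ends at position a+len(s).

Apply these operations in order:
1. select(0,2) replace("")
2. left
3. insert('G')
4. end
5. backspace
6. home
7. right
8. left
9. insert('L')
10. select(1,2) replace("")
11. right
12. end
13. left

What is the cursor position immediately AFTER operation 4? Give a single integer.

After op 1 (select(0,2) replace("")): buf='P' cursor=0
After op 2 (left): buf='P' cursor=0
After op 3 (insert('G')): buf='GP' cursor=1
After op 4 (end): buf='GP' cursor=2

Answer: 2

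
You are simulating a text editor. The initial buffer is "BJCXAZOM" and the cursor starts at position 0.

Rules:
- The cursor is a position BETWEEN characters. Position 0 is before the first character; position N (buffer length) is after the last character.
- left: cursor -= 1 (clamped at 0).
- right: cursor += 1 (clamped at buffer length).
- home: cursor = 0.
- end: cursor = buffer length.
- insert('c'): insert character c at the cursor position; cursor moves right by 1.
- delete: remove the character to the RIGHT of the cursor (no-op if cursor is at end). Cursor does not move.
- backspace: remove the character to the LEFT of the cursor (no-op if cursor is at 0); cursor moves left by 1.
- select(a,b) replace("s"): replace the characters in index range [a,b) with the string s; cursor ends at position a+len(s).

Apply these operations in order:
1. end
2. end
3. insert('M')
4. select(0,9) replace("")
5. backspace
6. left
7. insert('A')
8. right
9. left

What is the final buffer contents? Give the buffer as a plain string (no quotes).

Answer: A

Derivation:
After op 1 (end): buf='BJCXAZOM' cursor=8
After op 2 (end): buf='BJCXAZOM' cursor=8
After op 3 (insert('M')): buf='BJCXAZOMM' cursor=9
After op 4 (select(0,9) replace("")): buf='(empty)' cursor=0
After op 5 (backspace): buf='(empty)' cursor=0
After op 6 (left): buf='(empty)' cursor=0
After op 7 (insert('A')): buf='A' cursor=1
After op 8 (right): buf='A' cursor=1
After op 9 (left): buf='A' cursor=0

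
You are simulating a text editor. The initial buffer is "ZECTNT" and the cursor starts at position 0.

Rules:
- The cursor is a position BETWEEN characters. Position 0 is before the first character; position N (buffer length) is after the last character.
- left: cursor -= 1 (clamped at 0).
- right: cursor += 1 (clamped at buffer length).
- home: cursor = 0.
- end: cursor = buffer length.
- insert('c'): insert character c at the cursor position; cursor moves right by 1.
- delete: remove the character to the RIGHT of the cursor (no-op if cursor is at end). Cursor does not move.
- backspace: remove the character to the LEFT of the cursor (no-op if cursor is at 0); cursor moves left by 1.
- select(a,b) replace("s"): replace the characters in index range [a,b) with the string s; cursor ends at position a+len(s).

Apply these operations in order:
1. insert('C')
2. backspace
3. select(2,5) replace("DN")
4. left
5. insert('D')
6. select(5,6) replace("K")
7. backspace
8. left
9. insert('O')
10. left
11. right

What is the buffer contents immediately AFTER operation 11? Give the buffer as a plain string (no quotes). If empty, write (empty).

After op 1 (insert('C')): buf='CZECTNT' cursor=1
After op 2 (backspace): buf='ZECTNT' cursor=0
After op 3 (select(2,5) replace("DN")): buf='ZEDNT' cursor=4
After op 4 (left): buf='ZEDNT' cursor=3
After op 5 (insert('D')): buf='ZEDDNT' cursor=4
After op 6 (select(5,6) replace("K")): buf='ZEDDNK' cursor=6
After op 7 (backspace): buf='ZEDDN' cursor=5
After op 8 (left): buf='ZEDDN' cursor=4
After op 9 (insert('O')): buf='ZEDDON' cursor=5
After op 10 (left): buf='ZEDDON' cursor=4
After op 11 (right): buf='ZEDDON' cursor=5

Answer: ZEDDON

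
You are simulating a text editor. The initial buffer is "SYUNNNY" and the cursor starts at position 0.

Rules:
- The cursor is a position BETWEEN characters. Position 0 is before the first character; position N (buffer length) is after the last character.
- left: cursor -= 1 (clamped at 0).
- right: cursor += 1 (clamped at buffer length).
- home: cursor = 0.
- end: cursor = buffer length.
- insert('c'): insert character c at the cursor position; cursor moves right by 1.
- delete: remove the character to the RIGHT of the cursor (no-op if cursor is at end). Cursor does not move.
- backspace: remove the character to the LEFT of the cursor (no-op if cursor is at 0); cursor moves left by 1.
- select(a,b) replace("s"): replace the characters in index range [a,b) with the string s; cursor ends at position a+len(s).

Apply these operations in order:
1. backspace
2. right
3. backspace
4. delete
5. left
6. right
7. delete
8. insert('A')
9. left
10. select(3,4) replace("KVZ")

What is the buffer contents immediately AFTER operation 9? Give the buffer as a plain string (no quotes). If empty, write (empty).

Answer: UANNY

Derivation:
After op 1 (backspace): buf='SYUNNNY' cursor=0
After op 2 (right): buf='SYUNNNY' cursor=1
After op 3 (backspace): buf='YUNNNY' cursor=0
After op 4 (delete): buf='UNNNY' cursor=0
After op 5 (left): buf='UNNNY' cursor=0
After op 6 (right): buf='UNNNY' cursor=1
After op 7 (delete): buf='UNNY' cursor=1
After op 8 (insert('A')): buf='UANNY' cursor=2
After op 9 (left): buf='UANNY' cursor=1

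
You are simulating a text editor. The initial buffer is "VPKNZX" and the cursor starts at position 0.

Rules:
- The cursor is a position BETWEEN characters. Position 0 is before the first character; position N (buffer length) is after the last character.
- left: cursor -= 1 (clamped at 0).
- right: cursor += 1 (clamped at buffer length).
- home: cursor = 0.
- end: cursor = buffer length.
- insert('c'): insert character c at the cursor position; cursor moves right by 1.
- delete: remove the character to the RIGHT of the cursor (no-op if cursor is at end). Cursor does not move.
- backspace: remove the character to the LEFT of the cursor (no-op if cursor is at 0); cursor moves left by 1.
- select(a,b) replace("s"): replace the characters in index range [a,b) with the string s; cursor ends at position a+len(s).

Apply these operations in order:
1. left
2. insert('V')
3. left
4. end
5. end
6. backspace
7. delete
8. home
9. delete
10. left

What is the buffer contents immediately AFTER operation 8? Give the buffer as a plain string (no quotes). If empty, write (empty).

After op 1 (left): buf='VPKNZX' cursor=0
After op 2 (insert('V')): buf='VVPKNZX' cursor=1
After op 3 (left): buf='VVPKNZX' cursor=0
After op 4 (end): buf='VVPKNZX' cursor=7
After op 5 (end): buf='VVPKNZX' cursor=7
After op 6 (backspace): buf='VVPKNZ' cursor=6
After op 7 (delete): buf='VVPKNZ' cursor=6
After op 8 (home): buf='VVPKNZ' cursor=0

Answer: VVPKNZ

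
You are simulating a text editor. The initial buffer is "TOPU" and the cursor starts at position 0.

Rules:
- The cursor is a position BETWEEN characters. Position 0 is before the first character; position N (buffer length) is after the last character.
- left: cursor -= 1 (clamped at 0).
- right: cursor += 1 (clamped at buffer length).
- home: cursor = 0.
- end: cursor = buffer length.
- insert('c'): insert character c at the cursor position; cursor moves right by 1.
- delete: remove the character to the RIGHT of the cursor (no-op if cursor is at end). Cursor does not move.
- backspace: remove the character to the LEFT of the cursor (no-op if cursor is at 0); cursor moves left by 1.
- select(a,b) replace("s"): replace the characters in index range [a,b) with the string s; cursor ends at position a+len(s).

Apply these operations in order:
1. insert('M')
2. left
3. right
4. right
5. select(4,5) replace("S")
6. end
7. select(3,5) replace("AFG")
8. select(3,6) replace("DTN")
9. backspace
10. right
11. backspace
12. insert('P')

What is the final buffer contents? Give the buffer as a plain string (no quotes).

Answer: MTODP

Derivation:
After op 1 (insert('M')): buf='MTOPU' cursor=1
After op 2 (left): buf='MTOPU' cursor=0
After op 3 (right): buf='MTOPU' cursor=1
After op 4 (right): buf='MTOPU' cursor=2
After op 5 (select(4,5) replace("S")): buf='MTOPS' cursor=5
After op 6 (end): buf='MTOPS' cursor=5
After op 7 (select(3,5) replace("AFG")): buf='MTOAFG' cursor=6
After op 8 (select(3,6) replace("DTN")): buf='MTODTN' cursor=6
After op 9 (backspace): buf='MTODT' cursor=5
After op 10 (right): buf='MTODT' cursor=5
After op 11 (backspace): buf='MTOD' cursor=4
After op 12 (insert('P')): buf='MTODP' cursor=5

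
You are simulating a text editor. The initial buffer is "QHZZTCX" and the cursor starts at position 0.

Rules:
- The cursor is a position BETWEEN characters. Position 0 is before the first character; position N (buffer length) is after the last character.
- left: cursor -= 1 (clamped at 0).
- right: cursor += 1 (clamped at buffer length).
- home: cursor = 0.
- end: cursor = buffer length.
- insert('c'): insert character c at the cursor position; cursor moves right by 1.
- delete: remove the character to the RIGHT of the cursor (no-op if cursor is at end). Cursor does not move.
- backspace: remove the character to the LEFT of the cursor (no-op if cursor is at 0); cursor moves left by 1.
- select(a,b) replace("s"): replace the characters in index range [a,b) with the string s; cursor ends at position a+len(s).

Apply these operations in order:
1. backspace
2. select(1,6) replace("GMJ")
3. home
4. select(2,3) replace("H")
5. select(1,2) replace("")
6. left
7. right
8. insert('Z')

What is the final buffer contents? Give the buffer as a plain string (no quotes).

Answer: QZHJX

Derivation:
After op 1 (backspace): buf='QHZZTCX' cursor=0
After op 2 (select(1,6) replace("GMJ")): buf='QGMJX' cursor=4
After op 3 (home): buf='QGMJX' cursor=0
After op 4 (select(2,3) replace("H")): buf='QGHJX' cursor=3
After op 5 (select(1,2) replace("")): buf='QHJX' cursor=1
After op 6 (left): buf='QHJX' cursor=0
After op 7 (right): buf='QHJX' cursor=1
After op 8 (insert('Z')): buf='QZHJX' cursor=2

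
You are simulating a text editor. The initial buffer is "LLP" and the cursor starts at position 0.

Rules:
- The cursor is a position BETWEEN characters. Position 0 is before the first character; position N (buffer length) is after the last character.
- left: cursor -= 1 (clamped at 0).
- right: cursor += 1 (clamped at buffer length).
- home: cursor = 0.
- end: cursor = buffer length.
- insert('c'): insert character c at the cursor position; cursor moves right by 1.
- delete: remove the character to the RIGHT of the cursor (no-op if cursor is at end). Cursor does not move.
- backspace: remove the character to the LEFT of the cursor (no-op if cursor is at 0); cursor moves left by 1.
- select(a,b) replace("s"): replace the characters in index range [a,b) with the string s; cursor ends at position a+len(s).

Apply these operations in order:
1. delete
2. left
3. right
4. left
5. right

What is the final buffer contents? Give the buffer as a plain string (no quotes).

Answer: LP

Derivation:
After op 1 (delete): buf='LP' cursor=0
After op 2 (left): buf='LP' cursor=0
After op 3 (right): buf='LP' cursor=1
After op 4 (left): buf='LP' cursor=0
After op 5 (right): buf='LP' cursor=1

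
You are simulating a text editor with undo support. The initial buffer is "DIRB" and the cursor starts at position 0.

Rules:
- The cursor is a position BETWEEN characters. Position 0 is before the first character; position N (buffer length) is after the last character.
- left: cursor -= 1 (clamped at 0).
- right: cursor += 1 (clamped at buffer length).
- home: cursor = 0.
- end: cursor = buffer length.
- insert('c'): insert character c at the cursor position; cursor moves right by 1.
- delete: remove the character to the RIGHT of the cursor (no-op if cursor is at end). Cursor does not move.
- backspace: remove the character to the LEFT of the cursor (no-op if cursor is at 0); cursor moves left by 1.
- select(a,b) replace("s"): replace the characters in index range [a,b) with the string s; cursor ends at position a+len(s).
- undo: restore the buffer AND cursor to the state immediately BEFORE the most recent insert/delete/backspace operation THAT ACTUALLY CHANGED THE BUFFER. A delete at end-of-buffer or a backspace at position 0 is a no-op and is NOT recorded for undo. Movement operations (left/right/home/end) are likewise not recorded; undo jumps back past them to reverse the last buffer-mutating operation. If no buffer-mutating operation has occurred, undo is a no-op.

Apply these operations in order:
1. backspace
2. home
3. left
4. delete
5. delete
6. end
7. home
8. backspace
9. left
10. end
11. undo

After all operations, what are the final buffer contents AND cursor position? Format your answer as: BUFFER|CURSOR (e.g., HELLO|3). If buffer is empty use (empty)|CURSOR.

Answer: IRB|0

Derivation:
After op 1 (backspace): buf='DIRB' cursor=0
After op 2 (home): buf='DIRB' cursor=0
After op 3 (left): buf='DIRB' cursor=0
After op 4 (delete): buf='IRB' cursor=0
After op 5 (delete): buf='RB' cursor=0
After op 6 (end): buf='RB' cursor=2
After op 7 (home): buf='RB' cursor=0
After op 8 (backspace): buf='RB' cursor=0
After op 9 (left): buf='RB' cursor=0
After op 10 (end): buf='RB' cursor=2
After op 11 (undo): buf='IRB' cursor=0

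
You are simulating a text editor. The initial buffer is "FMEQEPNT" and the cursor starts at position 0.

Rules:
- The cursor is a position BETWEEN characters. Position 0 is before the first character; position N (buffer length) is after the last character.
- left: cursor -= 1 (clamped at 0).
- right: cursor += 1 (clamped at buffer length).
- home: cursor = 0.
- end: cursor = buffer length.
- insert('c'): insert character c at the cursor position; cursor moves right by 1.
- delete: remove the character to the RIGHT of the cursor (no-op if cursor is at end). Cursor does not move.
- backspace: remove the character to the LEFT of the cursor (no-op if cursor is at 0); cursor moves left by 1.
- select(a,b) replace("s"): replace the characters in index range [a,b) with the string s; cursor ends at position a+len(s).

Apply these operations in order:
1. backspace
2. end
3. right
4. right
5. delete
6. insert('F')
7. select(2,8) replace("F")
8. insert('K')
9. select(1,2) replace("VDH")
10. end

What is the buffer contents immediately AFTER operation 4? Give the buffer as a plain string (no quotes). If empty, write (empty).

Answer: FMEQEPNT

Derivation:
After op 1 (backspace): buf='FMEQEPNT' cursor=0
After op 2 (end): buf='FMEQEPNT' cursor=8
After op 3 (right): buf='FMEQEPNT' cursor=8
After op 4 (right): buf='FMEQEPNT' cursor=8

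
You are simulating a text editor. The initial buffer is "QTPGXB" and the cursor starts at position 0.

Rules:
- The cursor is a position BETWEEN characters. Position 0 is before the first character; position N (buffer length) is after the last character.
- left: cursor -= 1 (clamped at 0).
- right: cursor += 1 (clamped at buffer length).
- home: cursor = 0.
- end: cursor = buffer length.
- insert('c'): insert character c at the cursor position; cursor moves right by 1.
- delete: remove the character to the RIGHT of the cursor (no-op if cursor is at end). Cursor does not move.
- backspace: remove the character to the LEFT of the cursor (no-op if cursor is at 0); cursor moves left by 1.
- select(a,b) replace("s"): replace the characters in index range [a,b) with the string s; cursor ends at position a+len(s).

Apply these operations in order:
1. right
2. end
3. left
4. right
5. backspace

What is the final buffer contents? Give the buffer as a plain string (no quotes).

Answer: QTPGX

Derivation:
After op 1 (right): buf='QTPGXB' cursor=1
After op 2 (end): buf='QTPGXB' cursor=6
After op 3 (left): buf='QTPGXB' cursor=5
After op 4 (right): buf='QTPGXB' cursor=6
After op 5 (backspace): buf='QTPGX' cursor=5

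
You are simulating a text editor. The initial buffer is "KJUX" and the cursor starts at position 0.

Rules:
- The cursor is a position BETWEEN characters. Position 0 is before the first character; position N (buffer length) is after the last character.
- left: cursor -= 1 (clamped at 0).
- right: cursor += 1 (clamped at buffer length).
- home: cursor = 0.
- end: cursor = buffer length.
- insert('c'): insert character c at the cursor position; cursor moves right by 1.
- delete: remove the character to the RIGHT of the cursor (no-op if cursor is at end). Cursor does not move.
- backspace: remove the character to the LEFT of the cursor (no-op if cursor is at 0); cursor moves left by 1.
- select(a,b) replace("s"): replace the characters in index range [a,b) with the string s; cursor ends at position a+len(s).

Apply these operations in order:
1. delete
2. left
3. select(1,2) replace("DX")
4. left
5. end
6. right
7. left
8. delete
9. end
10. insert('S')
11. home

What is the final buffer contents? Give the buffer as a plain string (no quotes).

After op 1 (delete): buf='JUX' cursor=0
After op 2 (left): buf='JUX' cursor=0
After op 3 (select(1,2) replace("DX")): buf='JDXX' cursor=3
After op 4 (left): buf='JDXX' cursor=2
After op 5 (end): buf='JDXX' cursor=4
After op 6 (right): buf='JDXX' cursor=4
After op 7 (left): buf='JDXX' cursor=3
After op 8 (delete): buf='JDX' cursor=3
After op 9 (end): buf='JDX' cursor=3
After op 10 (insert('S')): buf='JDXS' cursor=4
After op 11 (home): buf='JDXS' cursor=0

Answer: JDXS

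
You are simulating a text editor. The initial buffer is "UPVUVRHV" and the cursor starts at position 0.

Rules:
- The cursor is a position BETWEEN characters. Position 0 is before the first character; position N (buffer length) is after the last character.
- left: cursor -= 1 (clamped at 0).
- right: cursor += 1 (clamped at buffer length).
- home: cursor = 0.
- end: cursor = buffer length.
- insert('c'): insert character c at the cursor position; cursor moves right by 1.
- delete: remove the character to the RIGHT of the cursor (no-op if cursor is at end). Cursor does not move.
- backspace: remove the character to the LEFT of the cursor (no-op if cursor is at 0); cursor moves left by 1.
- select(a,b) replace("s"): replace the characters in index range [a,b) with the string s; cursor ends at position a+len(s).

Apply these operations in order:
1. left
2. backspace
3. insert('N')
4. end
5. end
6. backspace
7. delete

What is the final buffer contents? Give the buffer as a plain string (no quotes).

Answer: NUPVUVRH

Derivation:
After op 1 (left): buf='UPVUVRHV' cursor=0
After op 2 (backspace): buf='UPVUVRHV' cursor=0
After op 3 (insert('N')): buf='NUPVUVRHV' cursor=1
After op 4 (end): buf='NUPVUVRHV' cursor=9
After op 5 (end): buf='NUPVUVRHV' cursor=9
After op 6 (backspace): buf='NUPVUVRH' cursor=8
After op 7 (delete): buf='NUPVUVRH' cursor=8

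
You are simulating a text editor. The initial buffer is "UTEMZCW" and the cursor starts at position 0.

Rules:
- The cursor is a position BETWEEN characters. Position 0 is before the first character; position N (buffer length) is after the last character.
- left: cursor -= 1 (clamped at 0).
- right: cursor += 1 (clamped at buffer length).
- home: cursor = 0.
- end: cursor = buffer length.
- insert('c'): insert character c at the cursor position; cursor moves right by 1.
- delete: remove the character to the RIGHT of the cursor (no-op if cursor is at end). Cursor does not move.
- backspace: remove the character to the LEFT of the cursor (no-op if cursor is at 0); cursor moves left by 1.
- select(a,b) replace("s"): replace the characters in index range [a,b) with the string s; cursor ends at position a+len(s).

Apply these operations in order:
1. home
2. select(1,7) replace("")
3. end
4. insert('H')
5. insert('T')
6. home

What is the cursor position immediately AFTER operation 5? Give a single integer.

After op 1 (home): buf='UTEMZCW' cursor=0
After op 2 (select(1,7) replace("")): buf='U' cursor=1
After op 3 (end): buf='U' cursor=1
After op 4 (insert('H')): buf='UH' cursor=2
After op 5 (insert('T')): buf='UHT' cursor=3

Answer: 3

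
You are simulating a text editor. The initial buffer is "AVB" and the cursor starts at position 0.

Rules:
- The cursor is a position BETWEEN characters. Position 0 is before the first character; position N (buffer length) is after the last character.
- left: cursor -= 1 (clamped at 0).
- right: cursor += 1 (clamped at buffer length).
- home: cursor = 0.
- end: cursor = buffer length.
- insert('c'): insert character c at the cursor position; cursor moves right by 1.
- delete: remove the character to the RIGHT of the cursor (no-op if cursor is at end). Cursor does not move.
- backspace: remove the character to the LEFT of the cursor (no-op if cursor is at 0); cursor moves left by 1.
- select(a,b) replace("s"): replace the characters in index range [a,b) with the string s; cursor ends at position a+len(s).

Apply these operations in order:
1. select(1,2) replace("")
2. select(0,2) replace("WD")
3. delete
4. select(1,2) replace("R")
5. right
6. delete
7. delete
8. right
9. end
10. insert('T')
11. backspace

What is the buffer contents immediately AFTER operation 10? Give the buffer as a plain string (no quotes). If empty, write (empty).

Answer: WRT

Derivation:
After op 1 (select(1,2) replace("")): buf='AB' cursor=1
After op 2 (select(0,2) replace("WD")): buf='WD' cursor=2
After op 3 (delete): buf='WD' cursor=2
After op 4 (select(1,2) replace("R")): buf='WR' cursor=2
After op 5 (right): buf='WR' cursor=2
After op 6 (delete): buf='WR' cursor=2
After op 7 (delete): buf='WR' cursor=2
After op 8 (right): buf='WR' cursor=2
After op 9 (end): buf='WR' cursor=2
After op 10 (insert('T')): buf='WRT' cursor=3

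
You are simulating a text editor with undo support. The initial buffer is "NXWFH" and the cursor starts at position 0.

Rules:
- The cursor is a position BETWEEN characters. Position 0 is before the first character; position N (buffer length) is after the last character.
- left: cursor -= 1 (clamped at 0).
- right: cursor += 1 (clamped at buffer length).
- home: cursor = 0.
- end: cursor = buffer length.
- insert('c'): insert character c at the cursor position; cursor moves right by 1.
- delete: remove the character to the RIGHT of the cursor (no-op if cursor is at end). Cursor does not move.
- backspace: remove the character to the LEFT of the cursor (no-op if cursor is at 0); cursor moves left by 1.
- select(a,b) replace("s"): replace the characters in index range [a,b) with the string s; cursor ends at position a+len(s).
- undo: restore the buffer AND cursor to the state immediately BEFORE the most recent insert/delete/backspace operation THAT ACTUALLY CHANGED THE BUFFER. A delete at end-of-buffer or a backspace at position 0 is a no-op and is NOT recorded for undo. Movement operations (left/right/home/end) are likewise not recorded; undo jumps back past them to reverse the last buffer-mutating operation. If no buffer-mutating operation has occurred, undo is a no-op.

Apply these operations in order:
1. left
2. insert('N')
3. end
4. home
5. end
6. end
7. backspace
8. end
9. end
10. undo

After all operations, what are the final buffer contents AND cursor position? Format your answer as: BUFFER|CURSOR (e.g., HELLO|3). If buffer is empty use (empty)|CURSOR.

Answer: NNXWFH|6

Derivation:
After op 1 (left): buf='NXWFH' cursor=0
After op 2 (insert('N')): buf='NNXWFH' cursor=1
After op 3 (end): buf='NNXWFH' cursor=6
After op 4 (home): buf='NNXWFH' cursor=0
After op 5 (end): buf='NNXWFH' cursor=6
After op 6 (end): buf='NNXWFH' cursor=6
After op 7 (backspace): buf='NNXWF' cursor=5
After op 8 (end): buf='NNXWF' cursor=5
After op 9 (end): buf='NNXWF' cursor=5
After op 10 (undo): buf='NNXWFH' cursor=6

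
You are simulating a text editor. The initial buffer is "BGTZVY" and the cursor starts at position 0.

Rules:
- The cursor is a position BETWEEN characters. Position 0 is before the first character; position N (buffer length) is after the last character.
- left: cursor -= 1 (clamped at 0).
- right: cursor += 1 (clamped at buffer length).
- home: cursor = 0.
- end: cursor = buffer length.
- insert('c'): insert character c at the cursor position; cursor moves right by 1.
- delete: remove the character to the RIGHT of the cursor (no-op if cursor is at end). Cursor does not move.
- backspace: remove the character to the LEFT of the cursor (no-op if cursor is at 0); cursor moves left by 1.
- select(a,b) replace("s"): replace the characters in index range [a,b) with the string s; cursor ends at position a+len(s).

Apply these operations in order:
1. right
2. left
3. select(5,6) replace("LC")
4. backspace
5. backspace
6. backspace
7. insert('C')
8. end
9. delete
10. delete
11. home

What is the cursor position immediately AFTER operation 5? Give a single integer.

After op 1 (right): buf='BGTZVY' cursor=1
After op 2 (left): buf='BGTZVY' cursor=0
After op 3 (select(5,6) replace("LC")): buf='BGTZVLC' cursor=7
After op 4 (backspace): buf='BGTZVL' cursor=6
After op 5 (backspace): buf='BGTZV' cursor=5

Answer: 5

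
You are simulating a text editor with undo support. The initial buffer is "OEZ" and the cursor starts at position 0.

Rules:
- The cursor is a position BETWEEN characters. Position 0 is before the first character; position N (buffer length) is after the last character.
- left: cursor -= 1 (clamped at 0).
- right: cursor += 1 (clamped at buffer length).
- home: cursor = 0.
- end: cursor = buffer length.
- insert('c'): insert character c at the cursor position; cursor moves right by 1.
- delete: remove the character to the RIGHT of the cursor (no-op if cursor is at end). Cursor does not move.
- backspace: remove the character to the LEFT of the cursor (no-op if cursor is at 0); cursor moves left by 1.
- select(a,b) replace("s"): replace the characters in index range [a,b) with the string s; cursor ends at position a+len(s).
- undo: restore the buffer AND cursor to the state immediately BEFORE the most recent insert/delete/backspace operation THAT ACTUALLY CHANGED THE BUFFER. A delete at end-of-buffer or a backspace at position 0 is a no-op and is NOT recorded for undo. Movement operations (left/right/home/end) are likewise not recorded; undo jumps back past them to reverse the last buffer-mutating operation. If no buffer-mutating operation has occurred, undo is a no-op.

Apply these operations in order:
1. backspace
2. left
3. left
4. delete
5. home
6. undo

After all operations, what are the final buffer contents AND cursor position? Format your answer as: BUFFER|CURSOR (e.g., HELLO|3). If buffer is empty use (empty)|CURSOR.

After op 1 (backspace): buf='OEZ' cursor=0
After op 2 (left): buf='OEZ' cursor=0
After op 3 (left): buf='OEZ' cursor=0
After op 4 (delete): buf='EZ' cursor=0
After op 5 (home): buf='EZ' cursor=0
After op 6 (undo): buf='OEZ' cursor=0

Answer: OEZ|0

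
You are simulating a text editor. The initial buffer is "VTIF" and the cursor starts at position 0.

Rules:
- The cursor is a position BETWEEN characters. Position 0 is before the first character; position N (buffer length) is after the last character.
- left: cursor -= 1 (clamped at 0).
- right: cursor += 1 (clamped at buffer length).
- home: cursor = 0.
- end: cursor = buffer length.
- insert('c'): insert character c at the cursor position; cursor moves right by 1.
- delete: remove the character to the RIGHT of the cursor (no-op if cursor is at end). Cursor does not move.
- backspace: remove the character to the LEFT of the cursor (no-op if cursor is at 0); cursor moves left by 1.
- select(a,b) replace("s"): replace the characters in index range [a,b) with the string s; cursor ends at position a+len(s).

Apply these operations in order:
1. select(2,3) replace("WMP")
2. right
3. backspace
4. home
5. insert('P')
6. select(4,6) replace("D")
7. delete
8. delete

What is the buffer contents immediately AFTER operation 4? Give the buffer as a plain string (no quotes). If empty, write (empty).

Answer: VTWMP

Derivation:
After op 1 (select(2,3) replace("WMP")): buf='VTWMPF' cursor=5
After op 2 (right): buf='VTWMPF' cursor=6
After op 3 (backspace): buf='VTWMP' cursor=5
After op 4 (home): buf='VTWMP' cursor=0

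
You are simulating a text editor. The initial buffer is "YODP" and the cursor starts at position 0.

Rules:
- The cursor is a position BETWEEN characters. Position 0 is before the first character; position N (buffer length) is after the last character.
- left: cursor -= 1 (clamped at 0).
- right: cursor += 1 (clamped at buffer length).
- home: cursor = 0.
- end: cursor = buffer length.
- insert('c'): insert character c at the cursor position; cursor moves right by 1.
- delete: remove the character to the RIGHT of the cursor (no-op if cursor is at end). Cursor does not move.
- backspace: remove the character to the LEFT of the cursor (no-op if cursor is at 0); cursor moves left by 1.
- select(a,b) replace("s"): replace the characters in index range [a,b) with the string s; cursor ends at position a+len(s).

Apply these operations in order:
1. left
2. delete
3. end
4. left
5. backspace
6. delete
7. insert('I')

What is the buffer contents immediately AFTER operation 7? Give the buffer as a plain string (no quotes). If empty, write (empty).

After op 1 (left): buf='YODP' cursor=0
After op 2 (delete): buf='ODP' cursor=0
After op 3 (end): buf='ODP' cursor=3
After op 4 (left): buf='ODP' cursor=2
After op 5 (backspace): buf='OP' cursor=1
After op 6 (delete): buf='O' cursor=1
After op 7 (insert('I')): buf='OI' cursor=2

Answer: OI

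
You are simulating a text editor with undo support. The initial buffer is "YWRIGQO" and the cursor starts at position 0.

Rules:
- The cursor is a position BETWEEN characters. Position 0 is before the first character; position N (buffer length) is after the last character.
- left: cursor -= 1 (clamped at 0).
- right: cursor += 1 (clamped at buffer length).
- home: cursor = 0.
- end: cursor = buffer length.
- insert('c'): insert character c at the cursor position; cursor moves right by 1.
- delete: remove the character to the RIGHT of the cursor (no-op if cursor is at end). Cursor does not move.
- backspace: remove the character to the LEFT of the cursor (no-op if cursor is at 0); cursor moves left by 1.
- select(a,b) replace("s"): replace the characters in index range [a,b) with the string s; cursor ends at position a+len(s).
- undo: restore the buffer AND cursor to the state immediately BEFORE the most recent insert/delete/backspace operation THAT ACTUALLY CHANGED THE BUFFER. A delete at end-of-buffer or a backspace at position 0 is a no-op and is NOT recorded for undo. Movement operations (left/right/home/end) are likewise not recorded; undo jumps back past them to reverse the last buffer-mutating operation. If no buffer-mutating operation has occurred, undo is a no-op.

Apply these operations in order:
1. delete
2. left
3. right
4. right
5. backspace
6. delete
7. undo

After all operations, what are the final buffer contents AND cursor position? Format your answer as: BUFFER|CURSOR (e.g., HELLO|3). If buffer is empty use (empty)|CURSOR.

After op 1 (delete): buf='WRIGQO' cursor=0
After op 2 (left): buf='WRIGQO' cursor=0
After op 3 (right): buf='WRIGQO' cursor=1
After op 4 (right): buf='WRIGQO' cursor=2
After op 5 (backspace): buf='WIGQO' cursor=1
After op 6 (delete): buf='WGQO' cursor=1
After op 7 (undo): buf='WIGQO' cursor=1

Answer: WIGQO|1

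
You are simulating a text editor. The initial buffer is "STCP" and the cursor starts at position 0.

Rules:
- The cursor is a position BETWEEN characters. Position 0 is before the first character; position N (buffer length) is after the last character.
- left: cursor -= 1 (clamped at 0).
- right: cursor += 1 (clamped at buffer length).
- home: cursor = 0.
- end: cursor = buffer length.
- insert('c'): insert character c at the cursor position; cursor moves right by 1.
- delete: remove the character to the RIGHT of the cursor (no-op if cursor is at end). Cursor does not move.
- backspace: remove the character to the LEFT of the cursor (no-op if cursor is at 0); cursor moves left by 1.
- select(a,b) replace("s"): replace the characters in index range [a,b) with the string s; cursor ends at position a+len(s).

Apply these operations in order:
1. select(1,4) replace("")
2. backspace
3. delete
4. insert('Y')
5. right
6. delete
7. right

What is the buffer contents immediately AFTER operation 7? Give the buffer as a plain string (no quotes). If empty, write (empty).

Answer: Y

Derivation:
After op 1 (select(1,4) replace("")): buf='S' cursor=1
After op 2 (backspace): buf='(empty)' cursor=0
After op 3 (delete): buf='(empty)' cursor=0
After op 4 (insert('Y')): buf='Y' cursor=1
After op 5 (right): buf='Y' cursor=1
After op 6 (delete): buf='Y' cursor=1
After op 7 (right): buf='Y' cursor=1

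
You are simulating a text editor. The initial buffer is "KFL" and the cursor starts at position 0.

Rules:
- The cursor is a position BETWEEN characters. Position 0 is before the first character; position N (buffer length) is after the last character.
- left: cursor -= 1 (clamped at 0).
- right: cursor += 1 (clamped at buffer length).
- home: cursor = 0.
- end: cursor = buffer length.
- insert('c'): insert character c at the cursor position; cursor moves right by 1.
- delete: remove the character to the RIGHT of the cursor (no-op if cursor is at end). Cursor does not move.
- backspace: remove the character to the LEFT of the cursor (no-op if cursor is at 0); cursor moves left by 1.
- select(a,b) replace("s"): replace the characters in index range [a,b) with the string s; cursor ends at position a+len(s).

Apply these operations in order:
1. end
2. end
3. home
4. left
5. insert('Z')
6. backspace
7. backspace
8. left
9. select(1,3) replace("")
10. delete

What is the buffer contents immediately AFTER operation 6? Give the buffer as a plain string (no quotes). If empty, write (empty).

Answer: KFL

Derivation:
After op 1 (end): buf='KFL' cursor=3
After op 2 (end): buf='KFL' cursor=3
After op 3 (home): buf='KFL' cursor=0
After op 4 (left): buf='KFL' cursor=0
After op 5 (insert('Z')): buf='ZKFL' cursor=1
After op 6 (backspace): buf='KFL' cursor=0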